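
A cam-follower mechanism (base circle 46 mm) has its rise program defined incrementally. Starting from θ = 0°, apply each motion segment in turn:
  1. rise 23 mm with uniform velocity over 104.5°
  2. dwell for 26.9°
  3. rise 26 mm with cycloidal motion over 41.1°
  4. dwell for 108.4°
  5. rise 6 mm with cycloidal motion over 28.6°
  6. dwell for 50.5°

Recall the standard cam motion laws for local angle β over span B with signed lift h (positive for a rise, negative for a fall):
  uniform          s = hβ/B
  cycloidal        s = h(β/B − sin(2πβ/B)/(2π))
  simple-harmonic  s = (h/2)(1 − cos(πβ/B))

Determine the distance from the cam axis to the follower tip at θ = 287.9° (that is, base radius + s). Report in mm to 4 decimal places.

seg 1 [0°–104.5°] uniform, h=23: full span → s += 23 → s = 23.0000
seg 2 [104.5°–131.4°] dwell: s stays 23.0000
seg 3 [131.4°–172.5°] cycloidal, h=26: full span → s += 26 → s = 49.0000
seg 4 [172.5°–280.9°] dwell: s stays 49.0000
seg 5 [280.9°–309.5°] cycloidal, h=6: θ=287.9° here. β=7, B=28.6. 6·(0.2448 − sin(2π·0.2448)/(2π)) = 0.5141 → s = 49.5141
radial distance = base radius + s = 46 + 49.5141 = 95.5141

95.5141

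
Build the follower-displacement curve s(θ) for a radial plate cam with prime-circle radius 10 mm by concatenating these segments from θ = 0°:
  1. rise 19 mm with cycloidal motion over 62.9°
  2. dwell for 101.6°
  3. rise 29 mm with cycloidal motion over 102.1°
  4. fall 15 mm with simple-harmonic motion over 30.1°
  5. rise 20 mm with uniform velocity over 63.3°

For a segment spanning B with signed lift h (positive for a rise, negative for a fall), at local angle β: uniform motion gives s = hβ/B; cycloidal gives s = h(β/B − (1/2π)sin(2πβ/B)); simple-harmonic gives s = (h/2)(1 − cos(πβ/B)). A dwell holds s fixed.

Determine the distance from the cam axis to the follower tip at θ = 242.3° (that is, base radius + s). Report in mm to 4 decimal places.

seg 1 [0°–62.9°] cycloidal, h=19: full span → s += 19 → s = 19.0000
seg 2 [62.9°–164.5°] dwell: s stays 19.0000
seg 3 [164.5°–266.6°] cycloidal, h=29: θ=242.3° here. β=77.8, B=102.1. 29·(0.7620 − sin(2π·0.7620)/(2π)) = 26.7003 → s = 45.7003
radial distance = base radius + s = 10 + 45.7003 = 55.7003

55.7003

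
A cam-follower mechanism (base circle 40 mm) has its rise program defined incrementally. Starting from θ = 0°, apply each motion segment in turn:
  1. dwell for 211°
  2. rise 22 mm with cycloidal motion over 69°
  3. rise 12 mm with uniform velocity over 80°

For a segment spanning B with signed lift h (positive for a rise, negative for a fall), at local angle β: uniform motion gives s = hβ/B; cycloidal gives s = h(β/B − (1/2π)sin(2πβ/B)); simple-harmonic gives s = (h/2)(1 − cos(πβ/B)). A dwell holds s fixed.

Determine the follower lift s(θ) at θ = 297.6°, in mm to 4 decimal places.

seg 1 [0°–211°] dwell: s stays 0.0000
seg 2 [211°–280°] cycloidal, h=22: full span → s += 22 → s = 22.0000
seg 3 [280°–360°] uniform, h=12: θ=297.6° here. β=17.6, B=80. 12·17.6/80 = 2.6400 → s = 24.6400

24.6400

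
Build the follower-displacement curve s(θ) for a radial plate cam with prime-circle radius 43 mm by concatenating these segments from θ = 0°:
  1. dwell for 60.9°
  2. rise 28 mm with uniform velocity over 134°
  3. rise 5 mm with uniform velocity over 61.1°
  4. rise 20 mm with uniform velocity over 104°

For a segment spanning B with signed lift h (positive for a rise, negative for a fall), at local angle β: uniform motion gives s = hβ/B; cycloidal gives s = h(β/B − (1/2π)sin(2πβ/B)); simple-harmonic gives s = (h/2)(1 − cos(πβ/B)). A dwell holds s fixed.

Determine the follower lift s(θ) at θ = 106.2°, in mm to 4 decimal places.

seg 1 [0°–60.9°] dwell: s stays 0.0000
seg 2 [60.9°–194.9°] uniform, h=28: θ=106.2° here. β=45.3, B=134. 28·45.3/134 = 9.4657 → s = 9.4657

9.4657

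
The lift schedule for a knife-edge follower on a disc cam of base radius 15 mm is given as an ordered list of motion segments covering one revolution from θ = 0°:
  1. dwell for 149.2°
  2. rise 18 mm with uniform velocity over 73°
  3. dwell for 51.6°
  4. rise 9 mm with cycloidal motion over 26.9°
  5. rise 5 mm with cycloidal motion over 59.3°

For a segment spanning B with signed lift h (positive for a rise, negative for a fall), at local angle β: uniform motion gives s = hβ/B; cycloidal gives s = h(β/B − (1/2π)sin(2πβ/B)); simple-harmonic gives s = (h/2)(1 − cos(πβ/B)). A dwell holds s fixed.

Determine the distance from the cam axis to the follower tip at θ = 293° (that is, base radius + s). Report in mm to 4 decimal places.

seg 1 [0°–149.2°] dwell: s stays 0.0000
seg 2 [149.2°–222.2°] uniform, h=18: full span → s += 18 → s = 18.0000
seg 3 [222.2°–273.8°] dwell: s stays 18.0000
seg 4 [273.8°–300.7°] cycloidal, h=9: θ=293° here. β=19.2, B=26.9. 9·(0.7138 − sin(2π·0.7138)/(2π)) = 7.8192 → s = 25.8192
radial distance = base radius + s = 15 + 25.8192 = 40.8192

40.8192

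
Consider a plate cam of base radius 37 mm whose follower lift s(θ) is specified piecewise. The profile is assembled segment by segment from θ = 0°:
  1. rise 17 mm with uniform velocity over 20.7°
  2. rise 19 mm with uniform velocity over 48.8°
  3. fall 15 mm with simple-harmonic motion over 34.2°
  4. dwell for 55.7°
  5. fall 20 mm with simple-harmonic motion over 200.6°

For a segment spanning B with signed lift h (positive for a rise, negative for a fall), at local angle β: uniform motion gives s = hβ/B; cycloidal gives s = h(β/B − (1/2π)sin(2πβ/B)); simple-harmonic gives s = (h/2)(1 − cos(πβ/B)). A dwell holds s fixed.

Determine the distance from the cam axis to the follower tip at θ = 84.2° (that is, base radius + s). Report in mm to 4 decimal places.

seg 1 [0°–20.7°] uniform, h=17: full span → s += 17 → s = 17.0000
seg 2 [20.7°–69.5°] uniform, h=19: full span → s += 19 → s = 36.0000
seg 3 [69.5°–103.7°] simple-harmonic, h=-15: θ=84.2° here. β=14.7, B=34.2. -15/2·(1 − cos(π·0.4298)) = -5.8599 → s = 30.1401
radial distance = base radius + s = 37 + 30.1401 = 67.1401

67.1401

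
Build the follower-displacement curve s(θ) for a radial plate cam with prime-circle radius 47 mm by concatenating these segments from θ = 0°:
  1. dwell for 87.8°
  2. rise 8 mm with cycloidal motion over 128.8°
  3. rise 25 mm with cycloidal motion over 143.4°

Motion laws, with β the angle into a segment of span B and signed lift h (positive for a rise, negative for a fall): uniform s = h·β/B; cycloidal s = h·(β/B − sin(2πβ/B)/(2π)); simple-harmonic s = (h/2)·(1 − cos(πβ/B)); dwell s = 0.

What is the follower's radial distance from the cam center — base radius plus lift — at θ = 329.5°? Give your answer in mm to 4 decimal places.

seg 1 [0°–87.8°] dwell: s stays 0.0000
seg 2 [87.8°–216.6°] cycloidal, h=8: full span → s += 8 → s = 8.0000
seg 3 [216.6°–360°] cycloidal, h=25: θ=329.5° here. β=112.9, B=143.4. 25·(0.7873 − sin(2π·0.7873)/(2π)) = 23.5528 → s = 31.5528
radial distance = base radius + s = 47 + 31.5528 = 78.5528

78.5528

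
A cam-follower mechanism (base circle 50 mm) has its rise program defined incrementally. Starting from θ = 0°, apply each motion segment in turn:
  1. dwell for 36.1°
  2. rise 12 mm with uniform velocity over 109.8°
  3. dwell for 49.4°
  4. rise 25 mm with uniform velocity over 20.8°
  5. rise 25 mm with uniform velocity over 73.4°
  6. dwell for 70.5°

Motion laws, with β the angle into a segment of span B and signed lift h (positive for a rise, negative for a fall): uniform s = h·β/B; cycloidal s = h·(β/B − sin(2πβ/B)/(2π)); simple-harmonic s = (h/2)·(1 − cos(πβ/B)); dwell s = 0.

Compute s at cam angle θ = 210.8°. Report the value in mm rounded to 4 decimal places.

seg 1 [0°–36.1°] dwell: s stays 0.0000
seg 2 [36.1°–145.9°] uniform, h=12: full span → s += 12 → s = 12.0000
seg 3 [145.9°–195.3°] dwell: s stays 12.0000
seg 4 [195.3°–216.1°] uniform, h=25: θ=210.8° here. β=15.5, B=20.8. 25·15.5/20.8 = 18.6298 → s = 30.6298

30.6298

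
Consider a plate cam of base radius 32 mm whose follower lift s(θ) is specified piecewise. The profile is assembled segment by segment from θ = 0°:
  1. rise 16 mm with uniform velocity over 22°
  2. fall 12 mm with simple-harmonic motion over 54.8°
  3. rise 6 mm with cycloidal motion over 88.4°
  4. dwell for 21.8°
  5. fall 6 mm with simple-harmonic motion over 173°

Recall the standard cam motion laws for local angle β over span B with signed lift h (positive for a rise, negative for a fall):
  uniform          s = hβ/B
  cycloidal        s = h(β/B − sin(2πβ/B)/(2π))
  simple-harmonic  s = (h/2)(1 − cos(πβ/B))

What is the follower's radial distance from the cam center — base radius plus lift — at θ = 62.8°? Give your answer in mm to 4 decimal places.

seg 1 [0°–22°] uniform, h=16: full span → s += 16 → s = 16.0000
seg 2 [22°–76.8°] simple-harmonic, h=-12: θ=62.8° here. β=40.8, B=54.8. -12/2·(1 − cos(π·0.7445)) = -10.1690 → s = 5.8310
radial distance = base radius + s = 32 + 5.8310 = 37.8310

37.8310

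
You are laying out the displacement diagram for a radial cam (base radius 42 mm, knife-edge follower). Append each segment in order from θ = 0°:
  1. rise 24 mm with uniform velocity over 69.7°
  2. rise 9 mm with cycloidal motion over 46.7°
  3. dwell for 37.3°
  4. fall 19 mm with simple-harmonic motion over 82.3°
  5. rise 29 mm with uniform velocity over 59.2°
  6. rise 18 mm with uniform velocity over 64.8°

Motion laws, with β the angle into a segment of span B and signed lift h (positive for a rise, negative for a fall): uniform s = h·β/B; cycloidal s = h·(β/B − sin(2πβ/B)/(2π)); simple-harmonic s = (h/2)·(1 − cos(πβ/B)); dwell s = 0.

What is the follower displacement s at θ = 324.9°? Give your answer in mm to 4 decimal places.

seg 1 [0°–69.7°] uniform, h=24: full span → s += 24 → s = 24.0000
seg 2 [69.7°–116.4°] cycloidal, h=9: full span → s += 9 → s = 33.0000
seg 3 [116.4°–153.7°] dwell: s stays 33.0000
seg 4 [153.7°–236°] simple-harmonic, h=-19: full span → s += -19 → s = 14.0000
seg 5 [236°–295.2°] uniform, h=29: full span → s += 29 → s = 43.0000
seg 6 [295.2°–360°] uniform, h=18: θ=324.9° here. β=29.7, B=64.8. 18·29.7/64.8 = 8.2500 → s = 51.2500

51.2500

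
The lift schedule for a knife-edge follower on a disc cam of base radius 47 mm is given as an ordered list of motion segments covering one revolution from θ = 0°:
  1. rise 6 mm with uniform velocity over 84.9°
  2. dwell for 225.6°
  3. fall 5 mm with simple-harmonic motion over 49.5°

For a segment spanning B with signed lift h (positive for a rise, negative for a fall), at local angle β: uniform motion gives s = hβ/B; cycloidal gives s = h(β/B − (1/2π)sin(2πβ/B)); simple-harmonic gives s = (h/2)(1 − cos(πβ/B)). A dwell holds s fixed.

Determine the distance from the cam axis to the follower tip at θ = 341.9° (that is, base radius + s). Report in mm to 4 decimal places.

seg 1 [0°–84.9°] uniform, h=6: full span → s += 6 → s = 6.0000
seg 2 [84.9°–310.5°] dwell: s stays 6.0000
seg 3 [310.5°–360°] simple-harmonic, h=-5: θ=341.9° here. β=31.4, B=49.5. -5/2·(1 − cos(π·0.6343)) = -3.5241 → s = 2.4759
radial distance = base radius + s = 47 + 2.4759 = 49.4759

49.4759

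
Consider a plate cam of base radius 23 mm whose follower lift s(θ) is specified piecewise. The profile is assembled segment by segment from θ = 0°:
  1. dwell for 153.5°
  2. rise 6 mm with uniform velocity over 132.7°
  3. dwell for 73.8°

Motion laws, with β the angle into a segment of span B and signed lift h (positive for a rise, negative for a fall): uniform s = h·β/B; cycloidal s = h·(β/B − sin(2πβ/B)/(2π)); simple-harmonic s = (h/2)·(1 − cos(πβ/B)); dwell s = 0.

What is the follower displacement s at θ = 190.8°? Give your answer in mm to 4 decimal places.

seg 1 [0°–153.5°] dwell: s stays 0.0000
seg 2 [153.5°–286.2°] uniform, h=6: θ=190.8° here. β=37.3, B=132.7. 6·37.3/132.7 = 1.6865 → s = 1.6865

1.6865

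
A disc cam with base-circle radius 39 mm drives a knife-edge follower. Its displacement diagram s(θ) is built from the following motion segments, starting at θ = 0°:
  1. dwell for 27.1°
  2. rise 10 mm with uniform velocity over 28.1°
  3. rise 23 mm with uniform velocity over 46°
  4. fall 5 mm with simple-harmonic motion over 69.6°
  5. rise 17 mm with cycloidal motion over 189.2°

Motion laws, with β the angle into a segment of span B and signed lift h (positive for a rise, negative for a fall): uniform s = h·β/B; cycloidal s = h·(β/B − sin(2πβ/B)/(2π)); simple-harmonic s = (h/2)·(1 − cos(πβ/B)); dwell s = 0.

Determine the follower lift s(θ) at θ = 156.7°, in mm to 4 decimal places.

seg 1 [0°–27.1°] dwell: s stays 0.0000
seg 2 [27.1°–55.2°] uniform, h=10: full span → s += 10 → s = 10.0000
seg 3 [55.2°–101.2°] uniform, h=23: full span → s += 23 → s = 33.0000
seg 4 [101.2°–170.8°] simple-harmonic, h=-5: θ=156.7° here. β=55.5, B=69.6. -5/2·(1 − cos(π·0.7974)) = -4.5105 → s = 28.4895

28.4895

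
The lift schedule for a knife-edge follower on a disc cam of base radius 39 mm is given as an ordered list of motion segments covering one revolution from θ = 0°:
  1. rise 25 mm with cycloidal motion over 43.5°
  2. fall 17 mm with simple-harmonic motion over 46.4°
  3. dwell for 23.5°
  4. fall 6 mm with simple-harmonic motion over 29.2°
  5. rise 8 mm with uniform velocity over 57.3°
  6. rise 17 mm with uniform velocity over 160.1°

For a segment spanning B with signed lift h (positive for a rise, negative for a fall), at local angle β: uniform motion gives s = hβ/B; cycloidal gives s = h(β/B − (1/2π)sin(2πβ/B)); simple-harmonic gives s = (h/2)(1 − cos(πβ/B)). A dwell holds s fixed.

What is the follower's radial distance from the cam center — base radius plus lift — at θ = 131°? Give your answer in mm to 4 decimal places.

seg 1 [0°–43.5°] cycloidal, h=25: full span → s += 25 → s = 25.0000
seg 2 [43.5°–89.9°] simple-harmonic, h=-17: full span → s += -17 → s = 8.0000
seg 3 [89.9°–113.4°] dwell: s stays 8.0000
seg 4 [113.4°–142.6°] simple-harmonic, h=-6: θ=131° here. β=17.6, B=29.2. -6/2·(1 − cos(π·0.6027)) = -3.9516 → s = 4.0484
radial distance = base radius + s = 39 + 4.0484 = 43.0484

43.0484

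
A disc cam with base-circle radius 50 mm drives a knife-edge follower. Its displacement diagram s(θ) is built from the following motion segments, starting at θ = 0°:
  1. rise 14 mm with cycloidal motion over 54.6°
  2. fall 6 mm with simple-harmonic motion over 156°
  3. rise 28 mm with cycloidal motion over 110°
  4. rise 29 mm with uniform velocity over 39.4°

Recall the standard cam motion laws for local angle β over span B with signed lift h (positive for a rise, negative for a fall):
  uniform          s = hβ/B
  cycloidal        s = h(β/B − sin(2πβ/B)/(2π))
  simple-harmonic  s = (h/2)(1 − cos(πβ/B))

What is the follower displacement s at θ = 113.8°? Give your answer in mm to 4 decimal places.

seg 1 [0°–54.6°] cycloidal, h=14: full span → s += 14 → s = 14.0000
seg 2 [54.6°–210.6°] simple-harmonic, h=-6: θ=113.8° here. β=59.2, B=156. -6/2·(1 − cos(π·0.3795)) = -1.8911 → s = 12.1089

12.1089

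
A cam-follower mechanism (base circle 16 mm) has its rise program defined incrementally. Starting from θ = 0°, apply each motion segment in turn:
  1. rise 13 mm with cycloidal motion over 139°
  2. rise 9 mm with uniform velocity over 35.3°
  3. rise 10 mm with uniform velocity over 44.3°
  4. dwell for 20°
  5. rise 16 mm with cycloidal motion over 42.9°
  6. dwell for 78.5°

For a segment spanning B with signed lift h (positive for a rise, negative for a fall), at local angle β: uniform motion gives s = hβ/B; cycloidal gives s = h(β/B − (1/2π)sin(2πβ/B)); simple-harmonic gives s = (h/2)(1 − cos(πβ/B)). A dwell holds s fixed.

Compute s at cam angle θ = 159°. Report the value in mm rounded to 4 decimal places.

seg 1 [0°–139°] cycloidal, h=13: full span → s += 13 → s = 13.0000
seg 2 [139°–174.3°] uniform, h=9: θ=159° here. β=20, B=35.3. 9·20/35.3 = 5.0992 → s = 18.0992

18.0992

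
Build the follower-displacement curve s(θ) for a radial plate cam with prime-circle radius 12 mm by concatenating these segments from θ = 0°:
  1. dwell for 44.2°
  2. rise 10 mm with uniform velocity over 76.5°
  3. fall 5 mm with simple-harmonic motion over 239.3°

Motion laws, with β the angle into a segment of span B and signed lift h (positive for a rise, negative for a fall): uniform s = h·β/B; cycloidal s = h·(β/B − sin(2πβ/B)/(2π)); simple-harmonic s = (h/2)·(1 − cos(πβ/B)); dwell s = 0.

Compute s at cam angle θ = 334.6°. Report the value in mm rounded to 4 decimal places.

seg 1 [0°–44.2°] dwell: s stays 0.0000
seg 2 [44.2°–120.7°] uniform, h=10: full span → s += 10 → s = 10.0000
seg 3 [120.7°–360°] simple-harmonic, h=-5: θ=334.6° here. β=213.9, B=239.3. -5/2·(1 − cos(π·0.8939)) = -4.8623 → s = 5.1377

5.1377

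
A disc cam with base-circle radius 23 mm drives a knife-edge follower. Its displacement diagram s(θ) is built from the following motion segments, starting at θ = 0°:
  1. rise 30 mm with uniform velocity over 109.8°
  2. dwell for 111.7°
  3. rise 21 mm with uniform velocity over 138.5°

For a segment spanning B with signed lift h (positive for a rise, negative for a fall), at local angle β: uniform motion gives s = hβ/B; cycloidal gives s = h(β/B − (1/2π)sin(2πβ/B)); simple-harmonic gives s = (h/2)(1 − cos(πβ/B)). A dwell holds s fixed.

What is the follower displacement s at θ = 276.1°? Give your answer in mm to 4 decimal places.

seg 1 [0°–109.8°] uniform, h=30: full span → s += 30 → s = 30.0000
seg 2 [109.8°–221.5°] dwell: s stays 30.0000
seg 3 [221.5°–360°] uniform, h=21: θ=276.1° here. β=54.6, B=138.5. 21·54.6/138.5 = 8.2787 → s = 38.2787

38.2787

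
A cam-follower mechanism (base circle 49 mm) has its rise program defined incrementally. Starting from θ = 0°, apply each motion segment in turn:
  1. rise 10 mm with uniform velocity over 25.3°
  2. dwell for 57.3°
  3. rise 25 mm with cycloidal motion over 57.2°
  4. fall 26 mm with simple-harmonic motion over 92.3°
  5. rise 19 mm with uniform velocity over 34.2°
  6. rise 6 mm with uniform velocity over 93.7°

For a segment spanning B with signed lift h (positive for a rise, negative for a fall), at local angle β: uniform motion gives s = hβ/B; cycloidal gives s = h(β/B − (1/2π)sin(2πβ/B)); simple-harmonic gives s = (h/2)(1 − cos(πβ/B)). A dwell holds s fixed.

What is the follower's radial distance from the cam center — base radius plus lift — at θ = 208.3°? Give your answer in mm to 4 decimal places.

seg 1 [0°–25.3°] uniform, h=10: full span → s += 10 → s = 10.0000
seg 2 [25.3°–82.6°] dwell: s stays 10.0000
seg 3 [82.6°–139.8°] cycloidal, h=25: full span → s += 25 → s = 35.0000
seg 4 [139.8°–232.1°] simple-harmonic, h=-26: θ=208.3° here. β=68.5, B=92.3. -26/2·(1 − cos(π·0.7421)) = -21.9628 → s = 13.0372
radial distance = base radius + s = 49 + 13.0372 = 62.0372

62.0372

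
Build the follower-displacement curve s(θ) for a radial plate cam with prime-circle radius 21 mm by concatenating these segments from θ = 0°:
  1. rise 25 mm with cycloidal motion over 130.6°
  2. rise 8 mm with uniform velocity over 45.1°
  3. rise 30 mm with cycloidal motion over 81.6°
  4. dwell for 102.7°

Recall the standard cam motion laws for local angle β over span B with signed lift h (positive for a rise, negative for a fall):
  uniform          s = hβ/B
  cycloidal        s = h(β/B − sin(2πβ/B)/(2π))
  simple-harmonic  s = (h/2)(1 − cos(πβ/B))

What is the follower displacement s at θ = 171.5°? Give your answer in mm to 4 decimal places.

seg 1 [0°–130.6°] cycloidal, h=25: full span → s += 25 → s = 25.0000
seg 2 [130.6°–175.7°] uniform, h=8: θ=171.5° here. β=40.9, B=45.1. 8·40.9/45.1 = 7.2550 → s = 32.2550

32.2550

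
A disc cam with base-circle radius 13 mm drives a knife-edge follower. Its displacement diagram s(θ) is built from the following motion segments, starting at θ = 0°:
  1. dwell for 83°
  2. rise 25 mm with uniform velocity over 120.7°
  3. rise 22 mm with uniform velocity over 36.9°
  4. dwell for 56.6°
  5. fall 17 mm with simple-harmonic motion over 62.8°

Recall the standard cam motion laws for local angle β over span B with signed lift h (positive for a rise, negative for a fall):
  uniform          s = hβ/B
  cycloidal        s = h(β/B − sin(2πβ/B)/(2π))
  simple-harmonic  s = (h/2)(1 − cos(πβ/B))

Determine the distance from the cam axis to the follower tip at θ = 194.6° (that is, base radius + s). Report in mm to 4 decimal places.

seg 1 [0°–83°] dwell: s stays 0.0000
seg 2 [83°–203.7°] uniform, h=25: θ=194.6° here. β=111.6, B=120.7. 25·111.6/120.7 = 23.1152 → s = 23.1152
radial distance = base radius + s = 13 + 23.1152 = 36.1152

36.1152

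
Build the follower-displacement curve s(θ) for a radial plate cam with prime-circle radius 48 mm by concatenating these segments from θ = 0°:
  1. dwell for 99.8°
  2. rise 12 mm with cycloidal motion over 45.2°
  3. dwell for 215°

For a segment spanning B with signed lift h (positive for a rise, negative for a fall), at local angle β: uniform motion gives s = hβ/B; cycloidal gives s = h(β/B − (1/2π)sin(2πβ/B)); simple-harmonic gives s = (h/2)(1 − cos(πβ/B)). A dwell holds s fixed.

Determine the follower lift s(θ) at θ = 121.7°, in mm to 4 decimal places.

seg 1 [0°–99.8°] dwell: s stays 0.0000
seg 2 [99.8°–145°] cycloidal, h=12: θ=121.7° here. β=21.9, B=45.2. 12·(0.4845 − sin(2π·0.4845)/(2π)) = 5.6286 → s = 5.6286

5.6286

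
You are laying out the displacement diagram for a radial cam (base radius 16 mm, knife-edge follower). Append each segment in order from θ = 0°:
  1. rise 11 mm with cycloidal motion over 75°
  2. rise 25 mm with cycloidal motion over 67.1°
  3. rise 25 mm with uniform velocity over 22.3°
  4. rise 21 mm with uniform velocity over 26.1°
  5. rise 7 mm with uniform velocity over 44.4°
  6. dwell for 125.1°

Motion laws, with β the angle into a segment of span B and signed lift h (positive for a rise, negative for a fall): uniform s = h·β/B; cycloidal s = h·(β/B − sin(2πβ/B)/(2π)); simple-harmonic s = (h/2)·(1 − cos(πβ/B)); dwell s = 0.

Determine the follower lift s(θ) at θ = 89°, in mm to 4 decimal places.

seg 1 [0°–75°] cycloidal, h=11: full span → s += 11 → s = 11.0000
seg 2 [75°–142.1°] cycloidal, h=25: θ=89° here. β=14, B=67.1. 25·(0.2086 − sin(2π·0.2086)/(2π)) = 1.3708 → s = 12.3708

12.3708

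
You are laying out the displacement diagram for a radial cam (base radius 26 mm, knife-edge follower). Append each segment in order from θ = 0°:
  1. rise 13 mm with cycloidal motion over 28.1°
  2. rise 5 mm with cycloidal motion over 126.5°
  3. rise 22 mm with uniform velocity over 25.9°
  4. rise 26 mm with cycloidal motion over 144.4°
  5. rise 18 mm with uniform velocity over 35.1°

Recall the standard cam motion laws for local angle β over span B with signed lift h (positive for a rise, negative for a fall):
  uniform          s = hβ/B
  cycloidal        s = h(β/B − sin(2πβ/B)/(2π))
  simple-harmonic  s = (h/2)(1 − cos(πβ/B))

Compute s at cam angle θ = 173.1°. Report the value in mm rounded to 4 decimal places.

seg 1 [0°–28.1°] cycloidal, h=13: full span → s += 13 → s = 13.0000
seg 2 [28.1°–154.6°] cycloidal, h=5: full span → s += 5 → s = 18.0000
seg 3 [154.6°–180.5°] uniform, h=22: θ=173.1° here. β=18.5, B=25.9. 22·18.5/25.9 = 15.7143 → s = 33.7143

33.7143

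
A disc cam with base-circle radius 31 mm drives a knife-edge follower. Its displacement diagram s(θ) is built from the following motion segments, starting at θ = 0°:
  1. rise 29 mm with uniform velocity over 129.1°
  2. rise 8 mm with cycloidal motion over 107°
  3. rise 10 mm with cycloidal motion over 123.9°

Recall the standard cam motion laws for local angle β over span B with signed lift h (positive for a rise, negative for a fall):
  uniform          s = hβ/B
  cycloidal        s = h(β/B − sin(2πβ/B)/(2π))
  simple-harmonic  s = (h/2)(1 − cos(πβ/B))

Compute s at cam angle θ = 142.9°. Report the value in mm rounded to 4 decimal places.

seg 1 [0°–129.1°] uniform, h=29: full span → s += 29 → s = 29.0000
seg 2 [129.1°–236.1°] cycloidal, h=8: θ=142.9° here. β=13.8, B=107. 8·(0.1290 − sin(2π·0.1290)/(2π)) = 0.1093 → s = 29.1093

29.1093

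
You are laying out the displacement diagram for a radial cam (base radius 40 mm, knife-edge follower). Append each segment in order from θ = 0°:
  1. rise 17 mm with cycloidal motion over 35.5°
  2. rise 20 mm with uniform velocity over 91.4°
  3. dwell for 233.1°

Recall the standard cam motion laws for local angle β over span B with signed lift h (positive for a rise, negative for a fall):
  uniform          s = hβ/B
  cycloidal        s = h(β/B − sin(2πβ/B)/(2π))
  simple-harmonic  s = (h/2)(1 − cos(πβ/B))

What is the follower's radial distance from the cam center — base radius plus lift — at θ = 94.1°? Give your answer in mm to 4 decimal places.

seg 1 [0°–35.5°] cycloidal, h=17: full span → s += 17 → s = 17.0000
seg 2 [35.5°–126.9°] uniform, h=20: θ=94.1° here. β=58.6, B=91.4. 20·58.6/91.4 = 12.8228 → s = 29.8228
radial distance = base radius + s = 40 + 29.8228 = 69.8228

69.8228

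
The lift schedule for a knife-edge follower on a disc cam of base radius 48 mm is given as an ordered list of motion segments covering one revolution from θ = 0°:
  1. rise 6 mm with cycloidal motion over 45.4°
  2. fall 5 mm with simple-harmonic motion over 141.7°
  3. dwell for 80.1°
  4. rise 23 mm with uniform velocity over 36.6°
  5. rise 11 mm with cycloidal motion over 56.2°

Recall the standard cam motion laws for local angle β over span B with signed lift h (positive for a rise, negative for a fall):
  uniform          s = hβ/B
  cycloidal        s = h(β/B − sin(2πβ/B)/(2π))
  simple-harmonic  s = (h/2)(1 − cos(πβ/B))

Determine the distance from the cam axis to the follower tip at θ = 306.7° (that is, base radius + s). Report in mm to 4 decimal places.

seg 1 [0°–45.4°] cycloidal, h=6: full span → s += 6 → s = 6.0000
seg 2 [45.4°–187.1°] simple-harmonic, h=-5: full span → s += -5 → s = 1.0000
seg 3 [187.1°–267.2°] dwell: s stays 1.0000
seg 4 [267.2°–303.8°] uniform, h=23: full span → s += 23 → s = 24.0000
seg 5 [303.8°–360°] cycloidal, h=11: θ=306.7° here. β=2.9, B=56.2. 11·(0.0516 − sin(2π·0.0516)/(2π)) = 0.0099 → s = 24.0099
radial distance = base radius + s = 48 + 24.0099 = 72.0099

72.0099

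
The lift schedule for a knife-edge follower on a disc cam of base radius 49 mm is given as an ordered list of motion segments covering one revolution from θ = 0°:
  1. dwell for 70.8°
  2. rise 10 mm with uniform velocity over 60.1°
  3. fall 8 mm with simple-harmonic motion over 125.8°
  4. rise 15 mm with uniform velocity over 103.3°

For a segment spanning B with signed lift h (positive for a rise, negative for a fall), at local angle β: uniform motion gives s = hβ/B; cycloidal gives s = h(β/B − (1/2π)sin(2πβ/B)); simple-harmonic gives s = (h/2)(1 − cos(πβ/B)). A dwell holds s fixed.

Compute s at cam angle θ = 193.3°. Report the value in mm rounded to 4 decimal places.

seg 1 [0°–70.8°] dwell: s stays 0.0000
seg 2 [70.8°–130.9°] uniform, h=10: full span → s += 10 → s = 10.0000
seg 3 [130.9°–256.7°] simple-harmonic, h=-8: θ=193.3° here. β=62.4, B=125.8. -8/2·(1 − cos(π·0.4960)) = -3.9501 → s = 6.0499

6.0499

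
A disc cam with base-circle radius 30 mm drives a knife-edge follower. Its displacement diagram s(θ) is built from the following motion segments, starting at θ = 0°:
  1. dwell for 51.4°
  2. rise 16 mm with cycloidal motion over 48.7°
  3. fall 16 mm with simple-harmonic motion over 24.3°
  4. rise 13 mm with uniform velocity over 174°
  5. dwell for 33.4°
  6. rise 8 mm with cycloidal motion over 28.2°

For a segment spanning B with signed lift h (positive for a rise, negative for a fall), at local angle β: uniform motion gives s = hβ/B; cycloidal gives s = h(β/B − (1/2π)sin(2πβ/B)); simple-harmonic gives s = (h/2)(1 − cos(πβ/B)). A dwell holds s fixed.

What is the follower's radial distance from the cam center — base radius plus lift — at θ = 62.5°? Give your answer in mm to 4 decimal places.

seg 1 [0°–51.4°] dwell: s stays 0.0000
seg 2 [51.4°–100.1°] cycloidal, h=16: θ=62.5° here. β=11.1, B=48.7. 16·(0.2279 − sin(2π·0.2279)/(2π)) = 1.1248 → s = 1.1248
radial distance = base radius + s = 30 + 1.1248 = 31.1248

31.1248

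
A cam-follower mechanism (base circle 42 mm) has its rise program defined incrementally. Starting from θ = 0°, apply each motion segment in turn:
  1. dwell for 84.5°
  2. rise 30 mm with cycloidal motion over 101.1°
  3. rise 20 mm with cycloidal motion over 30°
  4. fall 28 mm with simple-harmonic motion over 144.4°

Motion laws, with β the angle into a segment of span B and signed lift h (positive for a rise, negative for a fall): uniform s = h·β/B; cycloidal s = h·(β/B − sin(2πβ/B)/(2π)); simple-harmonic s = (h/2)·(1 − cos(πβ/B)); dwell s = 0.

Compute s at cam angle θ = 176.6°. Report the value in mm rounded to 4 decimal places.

seg 1 [0°–84.5°] dwell: s stays 0.0000
seg 2 [84.5°–185.6°] cycloidal, h=30: θ=176.6° here. β=92.1, B=101.1. 30·(0.9110 − sin(2π·0.9110)/(2π)) = 29.8629 → s = 29.8629

29.8629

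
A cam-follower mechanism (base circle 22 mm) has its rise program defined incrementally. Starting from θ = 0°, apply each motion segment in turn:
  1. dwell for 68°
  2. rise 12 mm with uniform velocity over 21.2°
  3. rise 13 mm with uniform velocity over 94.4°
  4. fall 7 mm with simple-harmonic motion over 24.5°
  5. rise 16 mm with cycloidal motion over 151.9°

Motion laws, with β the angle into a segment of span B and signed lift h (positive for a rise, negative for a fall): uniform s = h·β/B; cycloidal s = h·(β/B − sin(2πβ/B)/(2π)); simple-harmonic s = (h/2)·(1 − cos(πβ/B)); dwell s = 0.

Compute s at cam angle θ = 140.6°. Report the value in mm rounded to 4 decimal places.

seg 1 [0°–68°] dwell: s stays 0.0000
seg 2 [68°–89.2°] uniform, h=12: full span → s += 12 → s = 12.0000
seg 3 [89.2°–183.6°] uniform, h=13: θ=140.6° here. β=51.4, B=94.4. 13·51.4/94.4 = 7.0784 → s = 19.0784

19.0784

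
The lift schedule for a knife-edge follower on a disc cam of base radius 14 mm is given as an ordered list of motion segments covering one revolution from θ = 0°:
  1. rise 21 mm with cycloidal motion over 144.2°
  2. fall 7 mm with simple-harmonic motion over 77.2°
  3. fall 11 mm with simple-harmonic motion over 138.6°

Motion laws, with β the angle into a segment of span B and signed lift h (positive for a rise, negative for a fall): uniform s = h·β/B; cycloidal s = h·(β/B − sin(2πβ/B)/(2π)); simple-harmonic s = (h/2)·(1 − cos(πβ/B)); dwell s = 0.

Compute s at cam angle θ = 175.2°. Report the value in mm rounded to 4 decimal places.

seg 1 [0°–144.2°] cycloidal, h=21: full span → s += 21 → s = 21.0000
seg 2 [144.2°–221.4°] simple-harmonic, h=-7: θ=175.2° here. β=31, B=77.2. -7/2·(1 − cos(π·0.4016)) = -2.4347 → s = 18.5653

18.5653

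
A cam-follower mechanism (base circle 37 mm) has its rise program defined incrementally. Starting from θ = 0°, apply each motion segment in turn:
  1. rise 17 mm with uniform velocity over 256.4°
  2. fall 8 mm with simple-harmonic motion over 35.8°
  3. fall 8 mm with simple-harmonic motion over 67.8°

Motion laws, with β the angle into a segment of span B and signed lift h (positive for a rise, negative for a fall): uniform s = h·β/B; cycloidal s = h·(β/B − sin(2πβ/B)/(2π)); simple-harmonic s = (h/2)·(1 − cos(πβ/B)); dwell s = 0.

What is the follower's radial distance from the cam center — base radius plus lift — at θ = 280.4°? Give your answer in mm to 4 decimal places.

seg 1 [0°–256.4°] uniform, h=17: full span → s += 17 → s = 17.0000
seg 2 [256.4°–292.2°] simple-harmonic, h=-8: θ=280.4° here. β=24, B=35.8. -8/2·(1 − cos(π·0.6704)) = -6.0404 → s = 10.9596
radial distance = base radius + s = 37 + 10.9596 = 47.9596

47.9596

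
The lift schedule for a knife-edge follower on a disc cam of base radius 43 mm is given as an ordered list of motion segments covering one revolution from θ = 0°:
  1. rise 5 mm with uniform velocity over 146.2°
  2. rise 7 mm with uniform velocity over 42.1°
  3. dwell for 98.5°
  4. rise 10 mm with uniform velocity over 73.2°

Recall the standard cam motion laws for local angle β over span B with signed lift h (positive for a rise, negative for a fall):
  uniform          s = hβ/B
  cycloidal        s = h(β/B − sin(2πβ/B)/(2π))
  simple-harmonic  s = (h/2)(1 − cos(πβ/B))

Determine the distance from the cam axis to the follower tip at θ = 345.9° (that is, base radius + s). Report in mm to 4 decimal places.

seg 1 [0°–146.2°] uniform, h=5: full span → s += 5 → s = 5.0000
seg 2 [146.2°–188.3°] uniform, h=7: full span → s += 7 → s = 12.0000
seg 3 [188.3°–286.8°] dwell: s stays 12.0000
seg 4 [286.8°–360°] uniform, h=10: θ=345.9° here. β=59.1, B=73.2. 10·59.1/73.2 = 8.0738 → s = 20.0738
radial distance = base radius + s = 43 + 20.0738 = 63.0738

63.0738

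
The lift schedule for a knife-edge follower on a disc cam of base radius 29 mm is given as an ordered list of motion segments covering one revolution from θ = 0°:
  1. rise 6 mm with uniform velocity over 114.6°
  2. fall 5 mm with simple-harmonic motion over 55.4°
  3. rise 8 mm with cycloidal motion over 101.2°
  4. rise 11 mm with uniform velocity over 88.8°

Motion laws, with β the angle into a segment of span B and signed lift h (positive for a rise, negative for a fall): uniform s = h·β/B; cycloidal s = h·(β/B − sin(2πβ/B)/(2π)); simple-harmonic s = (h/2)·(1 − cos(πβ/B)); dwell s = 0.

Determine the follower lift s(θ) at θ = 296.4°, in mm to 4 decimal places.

seg 1 [0°–114.6°] uniform, h=6: full span → s += 6 → s = 6.0000
seg 2 [114.6°–170°] simple-harmonic, h=-5: full span → s += -5 → s = 1.0000
seg 3 [170°–271.2°] cycloidal, h=8: full span → s += 8 → s = 9.0000
seg 4 [271.2°–360°] uniform, h=11: θ=296.4° here. β=25.2, B=88.8. 11·25.2/88.8 = 3.1216 → s = 12.1216

12.1216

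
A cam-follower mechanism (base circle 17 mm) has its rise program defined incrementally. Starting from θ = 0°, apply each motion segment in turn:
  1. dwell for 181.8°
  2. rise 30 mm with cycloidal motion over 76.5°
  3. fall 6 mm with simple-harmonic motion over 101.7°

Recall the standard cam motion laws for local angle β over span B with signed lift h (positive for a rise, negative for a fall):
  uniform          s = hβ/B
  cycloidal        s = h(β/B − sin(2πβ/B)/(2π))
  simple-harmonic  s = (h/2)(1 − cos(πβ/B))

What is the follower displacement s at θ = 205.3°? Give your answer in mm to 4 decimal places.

seg 1 [0°–181.8°] dwell: s stays 0.0000
seg 2 [181.8°–258.3°] cycloidal, h=30: θ=205.3° here. β=23.5, B=76.5. 30·(0.3072 − sin(2π·0.3072)/(2π)) = 4.7460 → s = 4.7460

4.7460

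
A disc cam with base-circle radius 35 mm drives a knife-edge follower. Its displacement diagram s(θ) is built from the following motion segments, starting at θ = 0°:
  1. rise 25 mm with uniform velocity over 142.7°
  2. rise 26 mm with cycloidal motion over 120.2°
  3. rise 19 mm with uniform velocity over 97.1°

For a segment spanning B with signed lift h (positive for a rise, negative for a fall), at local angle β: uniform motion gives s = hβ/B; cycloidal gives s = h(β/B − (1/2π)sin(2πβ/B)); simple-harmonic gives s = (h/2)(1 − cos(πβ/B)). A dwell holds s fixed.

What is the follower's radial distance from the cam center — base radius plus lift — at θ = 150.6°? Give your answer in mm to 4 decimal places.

seg 1 [0°–142.7°] uniform, h=25: full span → s += 25 → s = 25.0000
seg 2 [142.7°–262.9°] cycloidal, h=26: θ=150.6° here. β=7.9, B=120.2. 26·(0.0657 − sin(2π·0.0657)/(2π)) = 0.0482 → s = 25.0482
radial distance = base radius + s = 35 + 25.0482 = 60.0482

60.0482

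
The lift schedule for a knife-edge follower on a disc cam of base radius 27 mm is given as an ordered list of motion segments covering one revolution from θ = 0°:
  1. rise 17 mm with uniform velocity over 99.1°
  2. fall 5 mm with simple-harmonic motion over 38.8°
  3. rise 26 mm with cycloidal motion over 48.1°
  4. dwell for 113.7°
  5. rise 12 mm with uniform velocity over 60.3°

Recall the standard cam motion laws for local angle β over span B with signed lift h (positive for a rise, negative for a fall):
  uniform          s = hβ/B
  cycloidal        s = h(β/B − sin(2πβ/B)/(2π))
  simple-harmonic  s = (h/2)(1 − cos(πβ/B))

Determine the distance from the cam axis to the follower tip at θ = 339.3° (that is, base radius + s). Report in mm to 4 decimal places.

seg 1 [0°–99.1°] uniform, h=17: full span → s += 17 → s = 17.0000
seg 2 [99.1°–137.9°] simple-harmonic, h=-5: full span → s += -5 → s = 12.0000
seg 3 [137.9°–186°] cycloidal, h=26: full span → s += 26 → s = 38.0000
seg 4 [186°–299.7°] dwell: s stays 38.0000
seg 5 [299.7°–360°] uniform, h=12: θ=339.3° here. β=39.6, B=60.3. 12·39.6/60.3 = 7.8806 → s = 45.8806
radial distance = base radius + s = 27 + 45.8806 = 72.8806

72.8806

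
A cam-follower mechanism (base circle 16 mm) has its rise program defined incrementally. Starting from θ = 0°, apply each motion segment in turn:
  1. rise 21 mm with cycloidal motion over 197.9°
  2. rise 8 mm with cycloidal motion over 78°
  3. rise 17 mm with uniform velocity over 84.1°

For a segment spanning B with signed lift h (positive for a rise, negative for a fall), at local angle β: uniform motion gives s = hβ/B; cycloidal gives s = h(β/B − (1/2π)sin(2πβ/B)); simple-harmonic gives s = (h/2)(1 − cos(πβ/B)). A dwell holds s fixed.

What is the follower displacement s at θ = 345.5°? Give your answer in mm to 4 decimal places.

seg 1 [0°–197.9°] cycloidal, h=21: full span → s += 21 → s = 21.0000
seg 2 [197.9°–275.9°] cycloidal, h=8: full span → s += 8 → s = 29.0000
seg 3 [275.9°–360°] uniform, h=17: θ=345.5° here. β=69.6, B=84.1. 17·69.6/84.1 = 14.0690 → s = 43.0690

43.0690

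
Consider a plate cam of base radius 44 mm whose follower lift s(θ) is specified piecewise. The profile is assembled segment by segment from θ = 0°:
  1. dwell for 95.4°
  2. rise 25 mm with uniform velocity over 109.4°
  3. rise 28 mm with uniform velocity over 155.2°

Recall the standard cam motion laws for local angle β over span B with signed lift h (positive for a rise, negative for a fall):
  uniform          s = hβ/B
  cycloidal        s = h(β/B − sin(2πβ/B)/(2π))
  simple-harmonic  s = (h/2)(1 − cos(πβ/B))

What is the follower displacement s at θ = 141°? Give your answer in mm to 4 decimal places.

seg 1 [0°–95.4°] dwell: s stays 0.0000
seg 2 [95.4°–204.8°] uniform, h=25: θ=141° here. β=45.6, B=109.4. 25·45.6/109.4 = 10.4205 → s = 10.4205

10.4205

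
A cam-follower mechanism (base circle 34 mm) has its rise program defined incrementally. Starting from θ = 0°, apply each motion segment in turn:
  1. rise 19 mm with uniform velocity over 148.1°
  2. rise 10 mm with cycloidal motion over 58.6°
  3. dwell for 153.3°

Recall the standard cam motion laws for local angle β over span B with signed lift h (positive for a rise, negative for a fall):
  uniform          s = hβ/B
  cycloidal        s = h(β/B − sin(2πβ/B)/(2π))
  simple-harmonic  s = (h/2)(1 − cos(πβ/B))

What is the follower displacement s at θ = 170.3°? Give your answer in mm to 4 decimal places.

seg 1 [0°–148.1°] uniform, h=19: full span → s += 19 → s = 19.0000
seg 2 [148.1°–206.7°] cycloidal, h=10: θ=170.3° here. β=22.2, B=58.6. 10·(0.3788 − sin(2π·0.3788)/(2π)) = 2.6905 → s = 21.6905

21.6905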